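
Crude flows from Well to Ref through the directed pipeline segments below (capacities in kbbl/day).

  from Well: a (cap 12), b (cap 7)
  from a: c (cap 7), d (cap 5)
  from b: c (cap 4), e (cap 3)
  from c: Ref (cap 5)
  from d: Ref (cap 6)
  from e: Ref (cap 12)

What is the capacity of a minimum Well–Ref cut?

13

Augment Well→a→c→Ref: bottleneck 5, flow now 5.
Augment Well→a→d→Ref: bottleneck 5, flow now 10.
Augment Well→b→e→Ref: bottleneck 3, flow now 13.
No augmenting path remains; maximum flow = 13.
By max-flow min-cut, the minimum cut capacity equals the max flow.
In the residual graph, reachable from Well: {Well, a, b, c}.
Min-cut edges: a→d (5), b→e (3), c→Ref (5); capacity 5 + 3 + 5 = 13.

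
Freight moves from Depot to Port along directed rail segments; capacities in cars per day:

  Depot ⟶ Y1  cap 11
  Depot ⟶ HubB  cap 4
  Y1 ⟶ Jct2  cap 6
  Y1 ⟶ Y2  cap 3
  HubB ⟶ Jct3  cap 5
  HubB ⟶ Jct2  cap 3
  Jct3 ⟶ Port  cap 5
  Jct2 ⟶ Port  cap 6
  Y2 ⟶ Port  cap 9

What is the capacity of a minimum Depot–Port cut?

13

Augment Depot→Y1→Jct2→Port: bottleneck 6, flow now 6.
Augment Depot→Y1→Y2→Port: bottleneck 3, flow now 9.
Augment Depot→HubB→Jct3→Port: bottleneck 4, flow now 13.
No augmenting path remains; maximum flow = 13.
By max-flow min-cut, the minimum cut capacity equals the max flow.
In the residual graph, reachable from Depot: {Depot, Y1}.
Min-cut edges: Depot→HubB (4), Y1→Jct2 (6), Y1→Y2 (3); capacity 4 + 6 + 3 = 13.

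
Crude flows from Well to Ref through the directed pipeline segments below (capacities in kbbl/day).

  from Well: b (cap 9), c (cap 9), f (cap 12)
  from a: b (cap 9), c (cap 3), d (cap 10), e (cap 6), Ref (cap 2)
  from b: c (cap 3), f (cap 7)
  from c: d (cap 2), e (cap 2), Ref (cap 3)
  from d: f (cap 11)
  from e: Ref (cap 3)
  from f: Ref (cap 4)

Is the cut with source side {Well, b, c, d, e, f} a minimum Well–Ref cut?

Given cut capacity: 3 + 3 + 4 = 10.
Augment Well→c→Ref: bottleneck 3, flow now 3.
Augment Well→f→Ref: bottleneck 4, flow now 7.
Augment Well→c→e→Ref: bottleneck 2, flow now 9.
No augmenting path remains; maximum flow = 9.
In the residual graph, reachable from Well: {Well, b, c, d, f}.
Min-cut edges: c→e (2), c→Ref (3), f→Ref (4); capacity 2 + 3 + 4 = 9.
Cut capacity 10 exceeds the max flow 9, so it is not minimum.

No — its capacity is 10, but the minimum cut has capacity 9.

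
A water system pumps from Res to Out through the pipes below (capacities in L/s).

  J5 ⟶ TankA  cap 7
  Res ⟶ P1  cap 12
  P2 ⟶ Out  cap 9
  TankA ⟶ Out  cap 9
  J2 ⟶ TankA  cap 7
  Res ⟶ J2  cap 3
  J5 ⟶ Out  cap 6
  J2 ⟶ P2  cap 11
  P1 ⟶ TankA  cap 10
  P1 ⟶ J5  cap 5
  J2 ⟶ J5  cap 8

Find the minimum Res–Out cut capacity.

Augment Res→J2→J5→Out: bottleneck 3, flow now 3.
Augment Res→P1→J5→Out: bottleneck 3, flow now 6.
Augment Res→P1→TankA→Out: bottleneck 9, flow now 15.
No augmenting path remains; maximum flow = 15.
By max-flow min-cut, the minimum cut capacity equals the max flow.
In the residual graph, reachable from Res: {Res}.
Min-cut edges: Res→J2 (3), Res→P1 (12); capacity 3 + 12 = 15.

15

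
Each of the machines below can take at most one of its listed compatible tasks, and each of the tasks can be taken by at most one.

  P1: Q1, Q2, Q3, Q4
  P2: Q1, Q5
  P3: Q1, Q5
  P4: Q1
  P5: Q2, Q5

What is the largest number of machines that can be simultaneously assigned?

Unit-capacity flow: source→left, listed edges, right→sink; max matching = max flow.
Augmenting path P1→Q1 (+1); matched 1.
Augmenting path P2→Q5 (+1); matched 2.
Augmenting path P5→Q2 (+1); matched 3.
Augmenting path P3→Q1→P1→Q3 (+1); matched 4.
No augmenting path remains; maximum matching = 4.
König certificate: {P1, P5, Q1, Q5} is a vertex cover of size 4 (every listed pair touches it), so no matching can be larger.

4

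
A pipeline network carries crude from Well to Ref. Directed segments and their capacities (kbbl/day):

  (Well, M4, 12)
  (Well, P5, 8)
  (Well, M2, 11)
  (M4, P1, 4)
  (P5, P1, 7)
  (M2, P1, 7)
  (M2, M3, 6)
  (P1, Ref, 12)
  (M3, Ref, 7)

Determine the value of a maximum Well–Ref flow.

18

Augment Well→M4→P1→Ref: bottleneck 4, flow now 4.
Augment Well→P5→P1→Ref: bottleneck 7, flow now 11.
Augment Well→M2→P1→Ref: bottleneck 1, flow now 12.
Augment Well→M2→M3→Ref: bottleneck 6, flow now 18.
No augmenting path remains; maximum flow = 18.
In the residual graph, reachable from Well: {Well, M4, P5, M2, P1}.
Min-cut edges: M2→M3 (6), P1→Ref (12); capacity 6 + 12 = 18.
This cut is saturated, so no flow can exceed 18.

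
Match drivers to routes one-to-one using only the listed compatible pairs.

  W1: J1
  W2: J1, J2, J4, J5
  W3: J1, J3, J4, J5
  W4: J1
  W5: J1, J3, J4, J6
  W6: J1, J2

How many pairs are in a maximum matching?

Unit-capacity flow: source→left, listed edges, right→sink; max matching = max flow.
Augmenting path W1→J1 (+1); matched 1.
Augmenting path W2→J2 (+1); matched 2.
Augmenting path W3→J3 (+1); matched 3.
Augmenting path W5→J4 (+1); matched 4.
Augmenting path W6→J2→W2→J5 (+1); matched 5.
No augmenting path remains; maximum matching = 5.
König certificate: {W2, W3, W5, W6, J1} is a vertex cover of size 5 (every listed pair touches it), so no matching can be larger.

5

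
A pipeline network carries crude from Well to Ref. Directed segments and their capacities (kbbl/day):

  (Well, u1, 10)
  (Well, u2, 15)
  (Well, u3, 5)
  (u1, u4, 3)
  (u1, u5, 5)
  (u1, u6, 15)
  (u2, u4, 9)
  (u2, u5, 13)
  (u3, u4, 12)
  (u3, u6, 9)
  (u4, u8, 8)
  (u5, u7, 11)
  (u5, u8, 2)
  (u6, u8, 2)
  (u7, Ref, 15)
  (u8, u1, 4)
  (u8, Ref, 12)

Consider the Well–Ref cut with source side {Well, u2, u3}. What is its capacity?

Edges leaving {Well, u2, u3}: Well→u1 (10), u2→u4 (9), u2→u5 (13), u3→u4 (12), u3→u6 (9).
Cut capacity = 10 + 9 + 13 + 12 + 9 = 53.

53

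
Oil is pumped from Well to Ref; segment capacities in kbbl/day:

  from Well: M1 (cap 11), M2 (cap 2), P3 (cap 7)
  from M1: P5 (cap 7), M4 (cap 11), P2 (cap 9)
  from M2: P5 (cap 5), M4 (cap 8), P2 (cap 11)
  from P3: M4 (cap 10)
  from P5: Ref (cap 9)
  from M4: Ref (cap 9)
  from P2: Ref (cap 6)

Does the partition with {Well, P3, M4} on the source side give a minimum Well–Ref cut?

Given cut capacity: 11 + 2 + 9 = 22.
Augment Well→M1→P5→Ref: bottleneck 7, flow now 7.
Augment Well→M1→M4→Ref: bottleneck 4, flow now 11.
Augment Well→M2→P5→Ref: bottleneck 2, flow now 13.
Augment Well→P3→M4→Ref: bottleneck 5, flow now 18.
Augment Well→P3→M4→M1→P2→Ref: bottleneck 2, flow now 20. (uses reverse residual edge)
No augmenting path remains; maximum flow = 20.
In the residual graph, reachable from Well: {Well}.
Min-cut edges: Well→M1 (11), Well→M2 (2), Well→P3 (7); capacity 11 + 2 + 7 = 20.
Cut capacity 22 exceeds the max flow 20, so it is not minimum.

No — its capacity is 22, but the minimum cut has capacity 20.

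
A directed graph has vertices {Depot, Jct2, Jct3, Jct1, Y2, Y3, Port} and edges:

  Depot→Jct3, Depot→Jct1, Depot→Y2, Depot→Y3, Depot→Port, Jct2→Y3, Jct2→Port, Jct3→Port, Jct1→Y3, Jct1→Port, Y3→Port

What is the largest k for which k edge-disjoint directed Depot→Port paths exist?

4

Assign every edge capacity 1; by Menger, the answer equals the max flow.
Path Depot→Port (+1); total 1.
Path Depot→Jct3→Port (+1); total 2.
Path Depot→Jct1→Port (+1); total 3.
Path Depot→Y3→Port (+1); total 4.
No residual Depot→Port path; max flow = 4.
Certifying cut of size 4: {Depot→Jct1, Depot→Jct3, Depot→Port, Depot→Y3}.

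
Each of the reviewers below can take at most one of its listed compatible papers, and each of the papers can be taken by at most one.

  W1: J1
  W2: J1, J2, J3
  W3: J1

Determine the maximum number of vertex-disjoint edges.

Unit-capacity flow: source→left, listed edges, right→sink; max matching = max flow.
Augmenting path W1→J1 (+1); matched 1.
Augmenting path W2→J2 (+1); matched 2.
No augmenting path remains; maximum matching = 2.
König certificate: {W2, J1} is a vertex cover of size 2 (every listed pair touches it), so no matching can be larger.

2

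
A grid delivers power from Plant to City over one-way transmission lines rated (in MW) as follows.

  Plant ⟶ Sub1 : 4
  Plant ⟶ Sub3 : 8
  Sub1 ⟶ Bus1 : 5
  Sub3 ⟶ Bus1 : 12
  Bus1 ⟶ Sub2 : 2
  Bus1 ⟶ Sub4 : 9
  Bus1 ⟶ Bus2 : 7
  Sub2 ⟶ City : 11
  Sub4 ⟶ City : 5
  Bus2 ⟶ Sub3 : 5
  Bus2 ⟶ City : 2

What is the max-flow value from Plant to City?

Augment Plant→Sub1→Bus1→Sub2→City: bottleneck 2, flow now 2.
Augment Plant→Sub1→Bus1→Sub4→City: bottleneck 2, flow now 4.
Augment Plant→Sub3→Bus1→Sub4→City: bottleneck 3, flow now 7.
Augment Plant→Sub3→Bus1→Bus2→City: bottleneck 2, flow now 9.
No augmenting path remains; maximum flow = 9.
In the residual graph, reachable from Plant: {Plant, Sub1, Sub3, Bus1, Sub4, Bus2}.
Min-cut edges: Bus1→Sub2 (2), Sub4→City (5), Bus2→City (2); capacity 2 + 5 + 2 = 9.
This cut is saturated, so no flow can exceed 9.

9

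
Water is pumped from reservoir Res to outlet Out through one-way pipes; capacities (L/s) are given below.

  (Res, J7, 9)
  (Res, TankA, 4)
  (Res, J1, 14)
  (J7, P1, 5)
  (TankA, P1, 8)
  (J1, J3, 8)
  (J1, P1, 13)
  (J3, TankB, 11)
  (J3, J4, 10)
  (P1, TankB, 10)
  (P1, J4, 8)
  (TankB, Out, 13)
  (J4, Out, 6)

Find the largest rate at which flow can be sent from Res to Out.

Augment Res→J7→P1→TankB→Out: bottleneck 5, flow now 5.
Augment Res→TankA→P1→TankB→Out: bottleneck 4, flow now 9.
Augment Res→J1→J3→TankB→Out: bottleneck 4, flow now 13.
Augment Res→J1→J3→J4→Out: bottleneck 4, flow now 17.
Augment Res→J1→P1→J4→Out: bottleneck 2, flow now 19.
No augmenting path remains; maximum flow = 19.
In the residual graph, reachable from Res: {Res, J7, TankA, J1, J3, P1, TankB, J4}.
Min-cut edges: TankB→Out (13), J4→Out (6); capacity 13 + 6 = 19.
This cut is saturated, so no flow can exceed 19.

19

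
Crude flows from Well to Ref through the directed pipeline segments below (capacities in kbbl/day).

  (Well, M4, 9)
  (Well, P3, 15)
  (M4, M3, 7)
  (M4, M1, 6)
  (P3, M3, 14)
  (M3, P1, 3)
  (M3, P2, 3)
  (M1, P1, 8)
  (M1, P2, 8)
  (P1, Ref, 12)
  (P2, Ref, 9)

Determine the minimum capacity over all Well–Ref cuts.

12

Augment Well→M4→M3→P1→Ref: bottleneck 3, flow now 3.
Augment Well→M4→M3→P2→Ref: bottleneck 3, flow now 6.
Augment Well→M4→M1→P1→Ref: bottleneck 3, flow now 9.
Augment Well→P3→M3→M4→M1→P1→Ref: bottleneck 3, flow now 12. (uses reverse residual edge)
No augmenting path remains; maximum flow = 12.
By max-flow min-cut, the minimum cut capacity equals the max flow.
In the residual graph, reachable from Well: {Well, M4, P3, M3}.
Min-cut edges: M4→M1 (6), M3→P1 (3), M3→P2 (3); capacity 6 + 3 + 3 = 12.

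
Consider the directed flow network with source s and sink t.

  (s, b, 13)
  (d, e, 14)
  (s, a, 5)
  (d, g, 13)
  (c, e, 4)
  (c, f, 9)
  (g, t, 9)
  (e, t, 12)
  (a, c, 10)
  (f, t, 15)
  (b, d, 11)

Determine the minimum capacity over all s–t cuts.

Augment s→a→c→e→t: bottleneck 4, flow now 4.
Augment s→a→c→f→t: bottleneck 1, flow now 5.
Augment s→b→d→e→t: bottleneck 8, flow now 13.
Augment s→b→d→g→t: bottleneck 3, flow now 16.
No augmenting path remains; maximum flow = 16.
By max-flow min-cut, the minimum cut capacity equals the max flow.
In the residual graph, reachable from s: {s, b}.
Min-cut edges: s→a (5), b→d (11); capacity 5 + 11 = 16.

16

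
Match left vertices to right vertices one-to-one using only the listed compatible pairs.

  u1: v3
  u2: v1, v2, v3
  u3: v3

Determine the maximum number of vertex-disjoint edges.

2

Unit-capacity flow: source→left, listed edges, right→sink; max matching = max flow.
Augmenting path u1→v3 (+1); matched 1.
Augmenting path u2→v1 (+1); matched 2.
No augmenting path remains; maximum matching = 2.
König certificate: {u2, v3} is a vertex cover of size 2 (every listed pair touches it), so no matching can be larger.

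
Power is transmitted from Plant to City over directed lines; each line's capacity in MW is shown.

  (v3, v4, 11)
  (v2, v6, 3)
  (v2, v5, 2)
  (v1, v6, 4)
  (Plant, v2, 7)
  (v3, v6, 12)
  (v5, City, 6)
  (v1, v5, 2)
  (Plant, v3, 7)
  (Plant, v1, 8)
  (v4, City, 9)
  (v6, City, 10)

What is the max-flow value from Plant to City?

Augment Plant→v1→v5→City: bottleneck 2, flow now 2.
Augment Plant→v1→v6→City: bottleneck 4, flow now 6.
Augment Plant→v2→v5→City: bottleneck 2, flow now 8.
Augment Plant→v2→v6→City: bottleneck 3, flow now 11.
Augment Plant→v3→v4→City: bottleneck 7, flow now 18.
No augmenting path remains; maximum flow = 18.
In the residual graph, reachable from Plant: {Plant, v1, v2}.
Min-cut edges: Plant→v3 (7), v1→v5 (2), v1→v6 (4), v2→v5 (2), v2→v6 (3); capacity 7 + 2 + 4 + 2 + 3 = 18.
This cut is saturated, so no flow can exceed 18.

18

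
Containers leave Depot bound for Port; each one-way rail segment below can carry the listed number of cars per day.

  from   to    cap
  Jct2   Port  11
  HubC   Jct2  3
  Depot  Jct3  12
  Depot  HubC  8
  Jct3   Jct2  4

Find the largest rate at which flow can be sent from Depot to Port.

7

Augment Depot→Jct3→Jct2→Port: bottleneck 4, flow now 4.
Augment Depot→HubC→Jct2→Port: bottleneck 3, flow now 7.
No augmenting path remains; maximum flow = 7.
In the residual graph, reachable from Depot: {Depot, Jct3, HubC}.
Min-cut edges: Jct3→Jct2 (4), HubC→Jct2 (3); capacity 4 + 3 = 7.
This cut is saturated, so no flow can exceed 7.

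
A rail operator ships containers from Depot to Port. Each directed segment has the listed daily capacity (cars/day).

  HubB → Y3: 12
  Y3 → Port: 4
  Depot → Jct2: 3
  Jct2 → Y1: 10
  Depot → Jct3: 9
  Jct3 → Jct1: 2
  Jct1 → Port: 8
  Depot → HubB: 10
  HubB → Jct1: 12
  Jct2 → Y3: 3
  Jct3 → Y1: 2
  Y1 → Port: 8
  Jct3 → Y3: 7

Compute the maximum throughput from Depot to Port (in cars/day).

17

Augment Depot→Jct2→Y1→Port: bottleneck 3, flow now 3.
Augment Depot→HubB→Jct1→Port: bottleneck 8, flow now 11.
Augment Depot→HubB→Y3→Port: bottleneck 2, flow now 13.
Augment Depot→Jct3→Y1→Port: bottleneck 2, flow now 15.
Augment Depot→Jct3→Y3→Port: bottleneck 2, flow now 17.
No augmenting path remains; maximum flow = 17.
In the residual graph, reachable from Depot: {Depot, HubB, Jct3, Jct1, Y3}.
Min-cut edges: Depot→Jct2 (3), Jct3→Y1 (2), Jct1→Port (8), Y3→Port (4); capacity 3 + 2 + 8 + 4 = 17.
This cut is saturated, so no flow can exceed 17.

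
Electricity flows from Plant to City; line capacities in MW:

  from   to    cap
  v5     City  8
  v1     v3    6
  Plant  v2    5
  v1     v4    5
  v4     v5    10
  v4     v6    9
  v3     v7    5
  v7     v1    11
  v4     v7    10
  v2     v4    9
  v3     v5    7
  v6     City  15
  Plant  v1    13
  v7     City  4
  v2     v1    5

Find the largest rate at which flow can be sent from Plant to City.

16

Augment Plant→v1→v3→v5→City: bottleneck 6, flow now 6.
Augment Plant→v1→v4→v5→City: bottleneck 2, flow now 8.
Augment Plant→v1→v4→v6→City: bottleneck 3, flow now 11.
Augment Plant→v2→v4→v6→City: bottleneck 5, flow now 16.
No augmenting path remains; maximum flow = 16.
In the residual graph, reachable from Plant: {Plant, v1}.
Min-cut edges: Plant→v2 (5), v1→v3 (6), v1→v4 (5); capacity 5 + 6 + 5 = 16.
This cut is saturated, so no flow can exceed 16.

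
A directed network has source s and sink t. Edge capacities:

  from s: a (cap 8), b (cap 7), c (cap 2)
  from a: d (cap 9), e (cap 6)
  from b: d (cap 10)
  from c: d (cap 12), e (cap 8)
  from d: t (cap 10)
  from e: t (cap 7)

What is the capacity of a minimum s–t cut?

17

Augment s→a→d→t: bottleneck 8, flow now 8.
Augment s→b→d→t: bottleneck 2, flow now 10.
Augment s→c→e→t: bottleneck 2, flow now 12.
Augment s→b→d→a→e→t: bottleneck 5, flow now 17. (uses reverse residual edge)
No augmenting path remains; maximum flow = 17.
By max-flow min-cut, the minimum cut capacity equals the max flow.
In the residual graph, reachable from s: {s}.
Min-cut edges: s→a (8), s→b (7), s→c (2); capacity 8 + 7 + 2 = 17.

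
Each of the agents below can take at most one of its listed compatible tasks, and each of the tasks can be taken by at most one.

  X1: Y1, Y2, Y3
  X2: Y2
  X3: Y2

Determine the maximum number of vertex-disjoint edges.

Unit-capacity flow: source→left, listed edges, right→sink; max matching = max flow.
Augmenting path X1→Y1 (+1); matched 1.
Augmenting path X2→Y2 (+1); matched 2.
No augmenting path remains; maximum matching = 2.
König certificate: {X1, Y2} is a vertex cover of size 2 (every listed pair touches it), so no matching can be larger.

2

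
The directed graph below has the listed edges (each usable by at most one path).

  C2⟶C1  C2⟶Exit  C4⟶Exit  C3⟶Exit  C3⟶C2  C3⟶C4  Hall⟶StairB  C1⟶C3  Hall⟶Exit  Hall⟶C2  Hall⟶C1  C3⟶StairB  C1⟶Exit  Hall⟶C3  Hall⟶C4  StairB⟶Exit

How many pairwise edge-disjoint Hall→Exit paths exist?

6

Assign every edge capacity 1; by Menger, the answer equals the max flow.
Path Hall→Exit (+1); total 1.
Path Hall→C3→Exit (+1); total 2.
Path Hall→C4→Exit (+1); total 3.
Path Hall→C2→Exit (+1); total 4.
Path Hall→C1→Exit (+1); total 5.
Path Hall→StairB→Exit (+1); total 6.
No residual Hall→Exit path; max flow = 6.
Certifying cut of size 6: {Hall→C1, Hall→C2, Hall→C3, Hall→C4, Hall→Exit, Hall→StairB}.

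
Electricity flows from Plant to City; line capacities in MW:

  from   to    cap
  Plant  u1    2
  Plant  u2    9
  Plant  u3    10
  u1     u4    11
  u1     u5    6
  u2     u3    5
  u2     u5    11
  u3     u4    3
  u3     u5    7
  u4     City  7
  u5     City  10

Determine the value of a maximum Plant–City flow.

Augment Plant→u1→u4→City: bottleneck 2, flow now 2.
Augment Plant→u2→u5→City: bottleneck 9, flow now 11.
Augment Plant→u3→u4→City: bottleneck 3, flow now 14.
Augment Plant→u3→u5→City: bottleneck 1, flow now 15.
No augmenting path remains; maximum flow = 15.
In the residual graph, reachable from Plant: {Plant, u2, u3, u5}.
Min-cut edges: Plant→u1 (2), u3→u4 (3), u5→City (10); capacity 2 + 3 + 10 = 15.
This cut is saturated, so no flow can exceed 15.

15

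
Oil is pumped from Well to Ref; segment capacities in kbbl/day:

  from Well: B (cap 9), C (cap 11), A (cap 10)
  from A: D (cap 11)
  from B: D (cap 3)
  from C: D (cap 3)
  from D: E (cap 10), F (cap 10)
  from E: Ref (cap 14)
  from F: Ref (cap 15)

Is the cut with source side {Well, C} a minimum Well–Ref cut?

No — its capacity is 22, but the minimum cut has capacity 16.

Given cut capacity: 10 + 9 + 3 = 22.
Augment Well→A→D→E→Ref: bottleneck 10, flow now 10.
Augment Well→B→D→F→Ref: bottleneck 3, flow now 13.
Augment Well→C→D→F→Ref: bottleneck 3, flow now 16.
No augmenting path remains; maximum flow = 16.
In the residual graph, reachable from Well: {Well, B, C}.
Min-cut edges: Well→A (10), B→D (3), C→D (3); capacity 10 + 3 + 3 = 16.
Cut capacity 22 exceeds the max flow 16, so it is not minimum.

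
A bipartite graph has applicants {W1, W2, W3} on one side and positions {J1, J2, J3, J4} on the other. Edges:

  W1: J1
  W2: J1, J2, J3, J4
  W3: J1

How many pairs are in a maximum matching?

Unit-capacity flow: source→left, listed edges, right→sink; max matching = max flow.
Augmenting path W1→J1 (+1); matched 1.
Augmenting path W2→J2 (+1); matched 2.
No augmenting path remains; maximum matching = 2.
König certificate: {W2, J1} is a vertex cover of size 2 (every listed pair touches it), so no matching can be larger.

2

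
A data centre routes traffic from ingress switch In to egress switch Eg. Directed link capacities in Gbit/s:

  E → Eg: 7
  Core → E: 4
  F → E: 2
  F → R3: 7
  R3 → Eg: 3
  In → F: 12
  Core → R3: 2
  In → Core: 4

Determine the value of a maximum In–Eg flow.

9

Augment In→F→R3→Eg: bottleneck 3, flow now 3.
Augment In→F→E→Eg: bottleneck 2, flow now 5.
Augment In→Core→E→Eg: bottleneck 4, flow now 9.
No augmenting path remains; maximum flow = 9.
In the residual graph, reachable from In: {In, F, R3}.
Min-cut edges: In→Core (4), F→E (2), R3→Eg (3); capacity 4 + 2 + 3 = 9.
This cut is saturated, so no flow can exceed 9.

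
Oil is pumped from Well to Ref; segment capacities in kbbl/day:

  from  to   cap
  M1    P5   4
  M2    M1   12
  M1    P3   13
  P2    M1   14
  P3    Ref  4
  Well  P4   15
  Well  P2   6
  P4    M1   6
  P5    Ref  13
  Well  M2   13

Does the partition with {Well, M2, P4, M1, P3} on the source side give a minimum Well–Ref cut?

No — its capacity is 14, but the minimum cut has capacity 8.

Given cut capacity: 6 + 4 + 4 = 14.
Augment Well→M2→M1→P3→Ref: bottleneck 4, flow now 4.
Augment Well→M2→M1→P5→Ref: bottleneck 4, flow now 8.
No augmenting path remains; maximum flow = 8.
In the residual graph, reachable from Well: {Well, M2, P4, P2, M1, P3}.
Min-cut edges: M1→P5 (4), P3→Ref (4); capacity 4 + 4 = 8.
Cut capacity 14 exceeds the max flow 8, so it is not minimum.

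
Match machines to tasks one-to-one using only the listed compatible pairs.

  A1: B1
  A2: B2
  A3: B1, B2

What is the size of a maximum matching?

2

Unit-capacity flow: source→left, listed edges, right→sink; max matching = max flow.
Augmenting path A1→B1 (+1); matched 1.
Augmenting path A2→B2 (+1); matched 2.
No augmenting path remains; maximum matching = 2.
König certificate: {B1, B2} is a vertex cover of size 2 (every listed pair touches it), so no matching can be larger.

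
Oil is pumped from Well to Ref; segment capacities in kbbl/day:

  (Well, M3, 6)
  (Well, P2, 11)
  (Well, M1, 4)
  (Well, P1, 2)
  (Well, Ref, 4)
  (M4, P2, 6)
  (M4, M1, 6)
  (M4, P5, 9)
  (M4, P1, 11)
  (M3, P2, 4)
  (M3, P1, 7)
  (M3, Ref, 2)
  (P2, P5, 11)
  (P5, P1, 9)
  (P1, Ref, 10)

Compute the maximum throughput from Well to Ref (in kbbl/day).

16

Augment Well→Ref: bottleneck 4, flow now 4.
Augment Well→M3→Ref: bottleneck 2, flow now 6.
Augment Well→P1→Ref: bottleneck 2, flow now 8.
Augment Well→M3→P1→Ref: bottleneck 4, flow now 12.
Augment Well→P2→P5→P1→Ref: bottleneck 4, flow now 16.
No augmenting path remains; maximum flow = 16.
In the residual graph, reachable from Well: {Well, M3, P2, M1, P5, P1}.
Min-cut edges: Well→Ref (4), M3→Ref (2), P1→Ref (10); capacity 4 + 2 + 10 = 16.
This cut is saturated, so no flow can exceed 16.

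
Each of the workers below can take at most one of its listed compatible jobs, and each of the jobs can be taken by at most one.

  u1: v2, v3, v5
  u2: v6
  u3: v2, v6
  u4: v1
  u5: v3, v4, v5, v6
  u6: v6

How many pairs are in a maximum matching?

5

Unit-capacity flow: source→left, listed edges, right→sink; max matching = max flow.
Augmenting path u1→v2 (+1); matched 1.
Augmenting path u2→v6 (+1); matched 2.
Augmenting path u4→v1 (+1); matched 3.
Augmenting path u5→v3 (+1); matched 4.
Augmenting path u3→v2→u1→v5 (+1); matched 5.
No augmenting path remains; maximum matching = 5.
König certificate: {u1, u3, u4, u5, v6} is a vertex cover of size 5 (every listed pair touches it), so no matching can be larger.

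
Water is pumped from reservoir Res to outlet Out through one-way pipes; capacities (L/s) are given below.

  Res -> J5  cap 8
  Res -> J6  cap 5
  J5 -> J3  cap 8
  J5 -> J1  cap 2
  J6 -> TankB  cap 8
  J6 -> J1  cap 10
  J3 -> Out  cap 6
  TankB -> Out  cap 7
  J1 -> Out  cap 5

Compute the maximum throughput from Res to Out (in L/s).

13

Augment Res→J5→J3→Out: bottleneck 6, flow now 6.
Augment Res→J5→J1→Out: bottleneck 2, flow now 8.
Augment Res→J6→TankB→Out: bottleneck 5, flow now 13.
No augmenting path remains; maximum flow = 13.
In the residual graph, reachable from Res: {Res}.
Min-cut edges: Res→J5 (8), Res→J6 (5); capacity 8 + 5 = 13.
This cut is saturated, so no flow can exceed 13.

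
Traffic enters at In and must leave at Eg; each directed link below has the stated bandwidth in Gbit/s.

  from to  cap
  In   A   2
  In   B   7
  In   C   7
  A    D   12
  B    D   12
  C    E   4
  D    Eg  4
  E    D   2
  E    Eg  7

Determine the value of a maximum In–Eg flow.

8

Augment In→A→D→Eg: bottleneck 2, flow now 2.
Augment In→B→D→Eg: bottleneck 2, flow now 4.
Augment In→C→E→Eg: bottleneck 4, flow now 8.
No augmenting path remains; maximum flow = 8.
In the residual graph, reachable from In: {In, A, B, C, D}.
Min-cut edges: C→E (4), D→Eg (4); capacity 4 + 4 = 8.
This cut is saturated, so no flow can exceed 8.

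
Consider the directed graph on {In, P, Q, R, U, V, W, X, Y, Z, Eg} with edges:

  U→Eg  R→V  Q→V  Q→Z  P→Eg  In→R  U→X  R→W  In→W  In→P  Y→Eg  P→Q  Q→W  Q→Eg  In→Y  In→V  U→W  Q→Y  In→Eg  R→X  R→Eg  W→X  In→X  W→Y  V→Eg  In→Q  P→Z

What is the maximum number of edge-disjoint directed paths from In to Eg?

Assign every edge capacity 1; by Menger, the answer equals the max flow.
Path In→Eg (+1); total 1.
Path In→P→Eg (+1); total 2.
Path In→Q→Eg (+1); total 3.
Path In→R→Eg (+1); total 4.
Path In→V→Eg (+1); total 5.
Path In→Y→Eg (+1); total 6.
No residual In→Eg path; max flow = 6.
Certifying cut of size 6: {In→Eg, In→P, In→Q, In→R, In→V, Y→Eg}.

6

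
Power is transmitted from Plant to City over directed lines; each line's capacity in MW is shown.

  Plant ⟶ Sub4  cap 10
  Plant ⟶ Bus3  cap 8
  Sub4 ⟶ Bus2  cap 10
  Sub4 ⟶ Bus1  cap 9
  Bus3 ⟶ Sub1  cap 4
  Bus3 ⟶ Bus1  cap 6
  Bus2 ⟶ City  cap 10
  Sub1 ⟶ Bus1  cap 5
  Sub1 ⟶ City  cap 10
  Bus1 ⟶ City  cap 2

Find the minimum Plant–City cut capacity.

Augment Plant→Sub4→Bus2→City: bottleneck 10, flow now 10.
Augment Plant→Bus3→Sub1→City: bottleneck 4, flow now 14.
Augment Plant→Bus3→Bus1→City: bottleneck 2, flow now 16.
No augmenting path remains; maximum flow = 16.
By max-flow min-cut, the minimum cut capacity equals the max flow.
In the residual graph, reachable from Plant: {Plant, Bus3, Bus1}.
Min-cut edges: Plant→Sub4 (10), Bus3→Sub1 (4), Bus1→City (2); capacity 10 + 4 + 2 = 16.

16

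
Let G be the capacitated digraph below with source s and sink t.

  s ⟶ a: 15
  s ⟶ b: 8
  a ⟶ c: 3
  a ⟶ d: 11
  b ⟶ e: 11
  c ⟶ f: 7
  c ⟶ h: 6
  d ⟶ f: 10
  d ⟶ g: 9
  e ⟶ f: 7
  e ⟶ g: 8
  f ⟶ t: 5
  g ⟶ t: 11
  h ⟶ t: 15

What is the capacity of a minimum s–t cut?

Augment s→a→c→f→t: bottleneck 3, flow now 3.
Augment s→a→d→f→t: bottleneck 2, flow now 5.
Augment s→a→d→g→t: bottleneck 9, flow now 14.
Augment s→b→e→g→t: bottleneck 2, flow now 16.
Augment s→b→e→f→c→h→t: bottleneck 3, flow now 19. (uses reverse residual edge)
No augmenting path remains; maximum flow = 19.
By max-flow min-cut, the minimum cut capacity equals the max flow.
In the residual graph, reachable from s: {s, a, b, d, e, f, g}.
Min-cut edges: a→c (3), f→t (5), g→t (11); capacity 3 + 5 + 11 = 19.

19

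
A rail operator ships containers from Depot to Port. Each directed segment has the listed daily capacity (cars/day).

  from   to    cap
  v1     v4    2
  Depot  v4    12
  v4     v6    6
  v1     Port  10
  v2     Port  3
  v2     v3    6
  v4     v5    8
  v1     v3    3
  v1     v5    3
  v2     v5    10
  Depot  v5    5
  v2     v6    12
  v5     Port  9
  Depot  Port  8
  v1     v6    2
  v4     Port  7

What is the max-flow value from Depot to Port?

24

Augment Depot→Port: bottleneck 8, flow now 8.
Augment Depot→v4→Port: bottleneck 7, flow now 15.
Augment Depot→v5→Port: bottleneck 5, flow now 20.
Augment Depot→v4→v5→Port: bottleneck 4, flow now 24.
No augmenting path remains; maximum flow = 24.
In the residual graph, reachable from Depot: {Depot, v4, v5, v6}.
Min-cut edges: Depot→Port (8), v4→Port (7), v5→Port (9); capacity 8 + 7 + 9 = 24.
This cut is saturated, so no flow can exceed 24.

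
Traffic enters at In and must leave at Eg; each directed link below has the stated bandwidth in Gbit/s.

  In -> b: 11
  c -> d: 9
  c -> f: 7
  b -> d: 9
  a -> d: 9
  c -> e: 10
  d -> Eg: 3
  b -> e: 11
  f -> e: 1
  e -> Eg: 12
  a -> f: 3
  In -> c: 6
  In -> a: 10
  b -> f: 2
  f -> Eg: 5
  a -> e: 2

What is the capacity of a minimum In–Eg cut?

Augment In→a→d→Eg: bottleneck 3, flow now 3.
Augment In→a→e→Eg: bottleneck 2, flow now 5.
Augment In→a→f→Eg: bottleneck 3, flow now 8.
Augment In→b→e→Eg: bottleneck 10, flow now 18.
Augment In→b→f→Eg: bottleneck 1, flow now 19.
Augment In→c→f→Eg: bottleneck 1, flow now 20.
No augmenting path remains; maximum flow = 20.
By max-flow min-cut, the minimum cut capacity equals the max flow.
In the residual graph, reachable from In: {In, a, b, c, d, e, f}.
Min-cut edges: d→Eg (3), e→Eg (12), f→Eg (5); capacity 3 + 12 + 5 = 20.

20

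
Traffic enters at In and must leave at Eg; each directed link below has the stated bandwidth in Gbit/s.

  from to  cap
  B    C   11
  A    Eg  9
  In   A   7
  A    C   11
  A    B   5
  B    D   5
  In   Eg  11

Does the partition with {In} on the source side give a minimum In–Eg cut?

Yes — it is a minimum cut (capacity 18).

Given cut capacity: 7 + 11 = 18.
Augment In→Eg: bottleneck 11, flow now 11.
Augment In→A→Eg: bottleneck 7, flow now 18.
No augmenting path remains; maximum flow = 18.
Cut capacity 18 equals the max flow, so it is a minimum cut.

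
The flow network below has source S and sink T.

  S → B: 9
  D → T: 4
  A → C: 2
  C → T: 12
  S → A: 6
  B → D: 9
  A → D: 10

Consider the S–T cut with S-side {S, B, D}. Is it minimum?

Given cut capacity: 6 + 4 = 10.
Augment S→A→C→T: bottleneck 2, flow now 2.
Augment S→A→D→T: bottleneck 4, flow now 6.
No augmenting path remains; maximum flow = 6.
In the residual graph, reachable from S: {S, A, B, D}.
Min-cut edges: A→C (2), D→T (4); capacity 2 + 4 = 6.
Cut capacity 10 exceeds the max flow 6, so it is not minimum.

No — its capacity is 10, but the minimum cut has capacity 6.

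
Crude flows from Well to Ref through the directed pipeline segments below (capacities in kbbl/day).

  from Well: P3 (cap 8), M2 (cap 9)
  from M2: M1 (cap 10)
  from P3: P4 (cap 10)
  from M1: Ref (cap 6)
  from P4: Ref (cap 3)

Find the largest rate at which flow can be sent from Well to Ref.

Augment Well→M2→M1→Ref: bottleneck 6, flow now 6.
Augment Well→P3→P4→Ref: bottleneck 3, flow now 9.
No augmenting path remains; maximum flow = 9.
In the residual graph, reachable from Well: {Well, M2, P3, M1, P4}.
Min-cut edges: M1→Ref (6), P4→Ref (3); capacity 6 + 3 = 9.
This cut is saturated, so no flow can exceed 9.

9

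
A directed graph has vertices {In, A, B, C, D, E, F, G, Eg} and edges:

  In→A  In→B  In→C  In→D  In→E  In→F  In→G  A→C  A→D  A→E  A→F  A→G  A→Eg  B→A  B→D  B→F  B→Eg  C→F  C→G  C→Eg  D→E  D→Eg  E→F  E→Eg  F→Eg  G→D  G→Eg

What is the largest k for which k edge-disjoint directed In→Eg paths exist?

Assign every edge capacity 1; by Menger, the answer equals the max flow.
Path In→A→Eg (+1); total 1.
Path In→B→Eg (+1); total 2.
Path In→C→Eg (+1); total 3.
Path In→D→Eg (+1); total 4.
Path In→E→Eg (+1); total 5.
Path In→F→Eg (+1); total 6.
Path In→G→Eg (+1); total 7.
No residual In→Eg path; max flow = 7.
Certifying cut of size 7: {In→A, In→B, In→C, In→D, In→E, In→F, In→G}.

7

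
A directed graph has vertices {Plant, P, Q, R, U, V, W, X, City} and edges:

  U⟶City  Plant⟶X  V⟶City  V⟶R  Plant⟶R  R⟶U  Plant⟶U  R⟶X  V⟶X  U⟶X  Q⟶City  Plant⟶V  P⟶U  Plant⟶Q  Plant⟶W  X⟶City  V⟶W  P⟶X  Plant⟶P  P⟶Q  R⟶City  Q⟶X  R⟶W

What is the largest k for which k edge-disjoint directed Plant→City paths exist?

5

Assign every edge capacity 1; by Menger, the answer equals the max flow.
Path Plant→Q→City (+1); total 1.
Path Plant→R→City (+1); total 2.
Path Plant→U→City (+1); total 3.
Path Plant→V→City (+1); total 4.
Path Plant→X→City (+1); total 5.
No residual Plant→City path; max flow = 5.
Certifying cut of size 5: {Plant→R, Plant→V, Q→City, U→City, X→City}.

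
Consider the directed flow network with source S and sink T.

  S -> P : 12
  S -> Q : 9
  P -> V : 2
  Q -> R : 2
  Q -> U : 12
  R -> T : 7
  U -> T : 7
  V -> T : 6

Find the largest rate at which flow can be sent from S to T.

11

Augment S→P→V→T: bottleneck 2, flow now 2.
Augment S→Q→R→T: bottleneck 2, flow now 4.
Augment S→Q→U→T: bottleneck 7, flow now 11.
No augmenting path remains; maximum flow = 11.
In the residual graph, reachable from S: {S, P}.
Min-cut edges: S→Q (9), P→V (2); capacity 9 + 2 = 11.
This cut is saturated, so no flow can exceed 11.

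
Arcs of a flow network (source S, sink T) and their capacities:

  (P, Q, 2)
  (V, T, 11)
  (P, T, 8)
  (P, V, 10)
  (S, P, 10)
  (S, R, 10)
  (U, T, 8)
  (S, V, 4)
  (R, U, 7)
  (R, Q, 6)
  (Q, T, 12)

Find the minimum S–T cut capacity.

24

Augment S→P→T: bottleneck 8, flow now 8.
Augment S→V→T: bottleneck 4, flow now 12.
Augment S→P→Q→T: bottleneck 2, flow now 14.
Augment S→R→Q→T: bottleneck 6, flow now 20.
Augment S→R→U→T: bottleneck 4, flow now 24.
No augmenting path remains; maximum flow = 24.
By max-flow min-cut, the minimum cut capacity equals the max flow.
In the residual graph, reachable from S: {S}.
Min-cut edges: S→P (10), S→R (10), S→V (4); capacity 10 + 10 + 4 = 24.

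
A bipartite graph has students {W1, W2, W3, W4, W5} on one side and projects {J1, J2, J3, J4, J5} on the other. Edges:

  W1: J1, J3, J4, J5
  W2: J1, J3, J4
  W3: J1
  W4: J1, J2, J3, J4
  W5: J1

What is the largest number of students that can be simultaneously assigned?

Unit-capacity flow: source→left, listed edges, right→sink; max matching = max flow.
Augmenting path W1→J1 (+1); matched 1.
Augmenting path W2→J3 (+1); matched 2.
Augmenting path W4→J2 (+1); matched 3.
Augmenting path W3→J1→W1→J4 (+1); matched 4.
No augmenting path remains; maximum matching = 4.
König certificate: {W1, W2, W4, J1} is a vertex cover of size 4 (every listed pair touches it), so no matching can be larger.

4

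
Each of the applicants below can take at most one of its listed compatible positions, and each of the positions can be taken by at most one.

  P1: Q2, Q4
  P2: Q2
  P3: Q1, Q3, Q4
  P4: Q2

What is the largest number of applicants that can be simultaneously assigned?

Unit-capacity flow: source→left, listed edges, right→sink; max matching = max flow.
Augmenting path P1→Q2 (+1); matched 1.
Augmenting path P3→Q1 (+1); matched 2.
Augmenting path P2→Q2→P1→Q4 (+1); matched 3.
No augmenting path remains; maximum matching = 3.
König certificate: {P1, P3, Q2} is a vertex cover of size 3 (every listed pair touches it), so no matching can be larger.

3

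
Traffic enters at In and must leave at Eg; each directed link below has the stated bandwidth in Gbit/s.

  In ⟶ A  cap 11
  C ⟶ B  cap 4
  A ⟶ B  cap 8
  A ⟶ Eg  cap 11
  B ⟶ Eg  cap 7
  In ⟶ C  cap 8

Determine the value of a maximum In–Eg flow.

Augment In→A→Eg: bottleneck 11, flow now 11.
Augment In→C→B→Eg: bottleneck 4, flow now 15.
No augmenting path remains; maximum flow = 15.
In the residual graph, reachable from In: {In, C}.
Min-cut edges: In→A (11), C→B (4); capacity 11 + 4 = 15.
This cut is saturated, so no flow can exceed 15.

15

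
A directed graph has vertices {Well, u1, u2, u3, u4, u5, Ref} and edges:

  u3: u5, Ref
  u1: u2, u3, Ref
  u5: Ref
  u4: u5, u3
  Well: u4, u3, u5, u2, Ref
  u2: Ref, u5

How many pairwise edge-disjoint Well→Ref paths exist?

4

Assign every edge capacity 1; by Menger, the answer equals the max flow.
Path Well→Ref (+1); total 1.
Path Well→u2→Ref (+1); total 2.
Path Well→u3→Ref (+1); total 3.
Path Well→u5→Ref (+1); total 4.
No residual Well→Ref path; max flow = 4.
Certifying cut of size 4: {Well→Ref, Well→u2, u3→Ref, u5→Ref}.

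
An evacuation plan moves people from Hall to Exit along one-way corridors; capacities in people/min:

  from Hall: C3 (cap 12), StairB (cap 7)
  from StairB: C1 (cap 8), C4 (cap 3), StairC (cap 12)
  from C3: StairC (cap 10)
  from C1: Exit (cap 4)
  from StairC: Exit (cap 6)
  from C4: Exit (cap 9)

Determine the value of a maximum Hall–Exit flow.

13

Augment Hall→StairB→C1→Exit: bottleneck 4, flow now 4.
Augment Hall→StairB→StairC→Exit: bottleneck 3, flow now 7.
Augment Hall→C3→StairC→Exit: bottleneck 3, flow now 10.
Augment Hall→C3→StairC→StairB→C4→Exit: bottleneck 3, flow now 13. (uses reverse residual edge)
No augmenting path remains; maximum flow = 13.
In the residual graph, reachable from Hall: {Hall, C3, StairC}.
Min-cut edges: Hall→StairB (7), StairC→Exit (6); capacity 7 + 6 = 13.
This cut is saturated, so no flow can exceed 13.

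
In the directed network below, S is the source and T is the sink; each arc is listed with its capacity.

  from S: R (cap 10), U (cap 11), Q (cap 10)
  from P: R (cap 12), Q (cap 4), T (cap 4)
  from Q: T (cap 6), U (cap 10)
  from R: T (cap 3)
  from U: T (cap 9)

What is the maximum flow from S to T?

18

Augment S→Q→T: bottleneck 6, flow now 6.
Augment S→R→T: bottleneck 3, flow now 9.
Augment S→U→T: bottleneck 9, flow now 18.
No augmenting path remains; maximum flow = 18.
In the residual graph, reachable from S: {S, Q, R, U}.
Min-cut edges: Q→T (6), R→T (3), U→T (9); capacity 6 + 3 + 9 = 18.
This cut is saturated, so no flow can exceed 18.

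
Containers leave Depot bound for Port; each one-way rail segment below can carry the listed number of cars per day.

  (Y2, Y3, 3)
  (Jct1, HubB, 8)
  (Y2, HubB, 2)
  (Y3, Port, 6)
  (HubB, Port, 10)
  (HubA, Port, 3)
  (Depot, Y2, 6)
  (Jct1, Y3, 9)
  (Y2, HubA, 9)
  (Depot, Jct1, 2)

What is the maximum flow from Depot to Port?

8

Augment Depot→Jct1→Y3→Port: bottleneck 2, flow now 2.
Augment Depot→Y2→Y3→Port: bottleneck 3, flow now 5.
Augment Depot→Y2→HubA→Port: bottleneck 3, flow now 8.
No augmenting path remains; maximum flow = 8.
In the residual graph, reachable from Depot: {Depot}.
Min-cut edges: Depot→Jct1 (2), Depot→Y2 (6); capacity 2 + 6 = 8.
This cut is saturated, so no flow can exceed 8.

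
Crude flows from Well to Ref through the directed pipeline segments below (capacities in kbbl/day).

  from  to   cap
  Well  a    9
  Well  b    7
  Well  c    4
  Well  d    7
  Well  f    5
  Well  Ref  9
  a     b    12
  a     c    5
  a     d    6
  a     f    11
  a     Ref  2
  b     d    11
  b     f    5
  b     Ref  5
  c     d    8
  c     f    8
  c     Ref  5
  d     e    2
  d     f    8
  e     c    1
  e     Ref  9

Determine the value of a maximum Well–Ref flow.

Augment Well→Ref: bottleneck 9, flow now 9.
Augment Well→a→Ref: bottleneck 2, flow now 11.
Augment Well→b→Ref: bottleneck 5, flow now 16.
Augment Well→c→Ref: bottleneck 4, flow now 20.
Augment Well→a→c→Ref: bottleneck 1, flow now 21.
Augment Well→d→e→Ref: bottleneck 2, flow now 23.
No augmenting path remains; maximum flow = 23.
In the residual graph, reachable from Well: {Well, a, b, c, d, f}.
Min-cut edges: Well→Ref (9), a→Ref (2), b→Ref (5), c→Ref (5), d→e (2); capacity 9 + 2 + 5 + 5 + 2 = 23.
This cut is saturated, so no flow can exceed 23.

23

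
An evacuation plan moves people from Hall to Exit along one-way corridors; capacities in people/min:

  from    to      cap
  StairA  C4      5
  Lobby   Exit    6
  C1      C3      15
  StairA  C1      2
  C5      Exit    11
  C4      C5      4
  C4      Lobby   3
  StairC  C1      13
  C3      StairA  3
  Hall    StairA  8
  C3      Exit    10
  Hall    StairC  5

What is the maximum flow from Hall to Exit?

12

Augment Hall→StairA→C4→C5→Exit: bottleneck 4, flow now 4.
Augment Hall→StairA→C4→Lobby→Exit: bottleneck 1, flow now 5.
Augment Hall→StairA→C1→C3→Exit: bottleneck 2, flow now 7.
Augment Hall→StairC→C1→C3→Exit: bottleneck 5, flow now 12.
No augmenting path remains; maximum flow = 12.
In the residual graph, reachable from Hall: {Hall, StairA}.
Min-cut edges: Hall→StairC (5), StairA→C4 (5), StairA→C1 (2); capacity 5 + 5 + 2 = 12.
This cut is saturated, so no flow can exceed 12.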